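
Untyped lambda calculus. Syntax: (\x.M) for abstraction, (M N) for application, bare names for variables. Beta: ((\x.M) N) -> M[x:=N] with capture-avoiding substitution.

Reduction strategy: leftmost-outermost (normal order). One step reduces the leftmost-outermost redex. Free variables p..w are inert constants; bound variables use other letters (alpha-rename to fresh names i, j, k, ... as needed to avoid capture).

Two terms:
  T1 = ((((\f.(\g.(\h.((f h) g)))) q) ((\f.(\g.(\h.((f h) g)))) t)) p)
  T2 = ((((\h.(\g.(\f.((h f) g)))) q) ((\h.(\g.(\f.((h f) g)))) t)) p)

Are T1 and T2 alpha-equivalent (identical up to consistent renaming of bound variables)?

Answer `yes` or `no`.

Term 1: ((((\f.(\g.(\h.((f h) g)))) q) ((\f.(\g.(\h.((f h) g)))) t)) p)
Term 2: ((((\h.(\g.(\f.((h f) g)))) q) ((\h.(\g.(\f.((h f) g)))) t)) p)
Alpha-equivalence: compare structure up to binder renaming.
Result: True

Answer: yes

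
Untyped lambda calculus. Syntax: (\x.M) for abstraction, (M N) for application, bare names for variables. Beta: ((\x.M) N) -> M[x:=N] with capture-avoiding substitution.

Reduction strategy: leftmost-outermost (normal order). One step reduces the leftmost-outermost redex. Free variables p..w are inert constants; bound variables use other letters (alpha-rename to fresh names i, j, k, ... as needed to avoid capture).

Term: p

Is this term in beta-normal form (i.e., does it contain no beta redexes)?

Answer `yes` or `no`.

Answer: yes

Derivation:
Term: p
No beta redexes found.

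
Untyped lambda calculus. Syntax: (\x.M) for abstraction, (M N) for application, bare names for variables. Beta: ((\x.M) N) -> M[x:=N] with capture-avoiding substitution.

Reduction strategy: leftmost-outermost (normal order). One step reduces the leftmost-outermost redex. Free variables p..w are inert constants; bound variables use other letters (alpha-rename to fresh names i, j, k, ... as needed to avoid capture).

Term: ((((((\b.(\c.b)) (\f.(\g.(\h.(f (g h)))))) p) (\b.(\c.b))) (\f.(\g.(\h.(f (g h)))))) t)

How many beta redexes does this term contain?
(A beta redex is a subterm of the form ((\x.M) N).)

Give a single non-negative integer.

Answer: 1

Derivation:
Term: ((((((\b.(\c.b)) (\f.(\g.(\h.(f (g h)))))) p) (\b.(\c.b))) (\f.(\g.(\h.(f (g h)))))) t)
  Redex: ((\b.(\c.b)) (\f.(\g.(\h.(f (g h))))))
Total redexes: 1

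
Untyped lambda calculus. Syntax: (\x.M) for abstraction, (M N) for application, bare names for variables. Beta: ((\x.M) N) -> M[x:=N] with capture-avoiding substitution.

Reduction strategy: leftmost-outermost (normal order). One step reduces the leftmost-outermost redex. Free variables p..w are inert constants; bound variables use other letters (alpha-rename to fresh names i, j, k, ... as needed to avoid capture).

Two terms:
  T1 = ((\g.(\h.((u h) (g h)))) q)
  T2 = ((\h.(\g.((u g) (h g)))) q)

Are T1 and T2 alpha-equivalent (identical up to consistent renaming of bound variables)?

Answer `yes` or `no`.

Answer: yes

Derivation:
Term 1: ((\g.(\h.((u h) (g h)))) q)
Term 2: ((\h.(\g.((u g) (h g)))) q)
Alpha-equivalence: compare structure up to binder renaming.
Result: True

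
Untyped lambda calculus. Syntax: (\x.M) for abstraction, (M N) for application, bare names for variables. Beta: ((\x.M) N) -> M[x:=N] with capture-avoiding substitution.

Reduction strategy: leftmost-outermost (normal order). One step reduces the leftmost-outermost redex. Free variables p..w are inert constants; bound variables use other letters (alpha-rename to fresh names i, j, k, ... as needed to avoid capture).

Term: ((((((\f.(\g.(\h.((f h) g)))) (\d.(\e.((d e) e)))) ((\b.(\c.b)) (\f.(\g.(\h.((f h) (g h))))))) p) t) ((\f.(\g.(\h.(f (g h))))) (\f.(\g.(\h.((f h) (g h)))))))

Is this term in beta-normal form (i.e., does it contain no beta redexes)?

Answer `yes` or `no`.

Answer: no

Derivation:
Term: ((((((\f.(\g.(\h.((f h) g)))) (\d.(\e.((d e) e)))) ((\b.(\c.b)) (\f.(\g.(\h.((f h) (g h))))))) p) t) ((\f.(\g.(\h.(f (g h))))) (\f.(\g.(\h.((f h) (g h)))))))
Found 3 beta redex(es).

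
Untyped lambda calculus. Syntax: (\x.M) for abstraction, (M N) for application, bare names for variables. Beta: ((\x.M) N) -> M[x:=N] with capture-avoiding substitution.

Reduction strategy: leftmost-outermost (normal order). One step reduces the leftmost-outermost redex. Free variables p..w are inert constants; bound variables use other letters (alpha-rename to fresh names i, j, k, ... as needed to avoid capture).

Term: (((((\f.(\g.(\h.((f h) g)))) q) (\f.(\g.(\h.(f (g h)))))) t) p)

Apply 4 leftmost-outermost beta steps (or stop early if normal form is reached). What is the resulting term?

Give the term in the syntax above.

Answer: (((q t) (\f.(\g.(\h.(f (g h)))))) p)

Derivation:
Step 0: (((((\f.(\g.(\h.((f h) g)))) q) (\f.(\g.(\h.(f (g h)))))) t) p)
Step 1: ((((\g.(\h.((q h) g))) (\f.(\g.(\h.(f (g h)))))) t) p)
Step 2: (((\h.((q h) (\f.(\g.(\h.(f (g h))))))) t) p)
Step 3: (((q t) (\f.(\g.(\h.(f (g h)))))) p)
Step 4: (normal form reached)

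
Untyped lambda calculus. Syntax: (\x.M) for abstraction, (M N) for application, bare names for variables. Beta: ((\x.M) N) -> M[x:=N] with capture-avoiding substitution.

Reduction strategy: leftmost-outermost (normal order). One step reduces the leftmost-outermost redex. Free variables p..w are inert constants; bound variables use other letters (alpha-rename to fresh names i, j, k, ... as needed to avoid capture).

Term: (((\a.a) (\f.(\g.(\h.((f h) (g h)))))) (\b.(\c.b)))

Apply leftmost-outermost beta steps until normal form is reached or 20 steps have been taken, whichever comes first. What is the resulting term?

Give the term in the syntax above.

Step 0: (((\a.a) (\f.(\g.(\h.((f h) (g h)))))) (\b.(\c.b)))
Step 1: ((\f.(\g.(\h.((f h) (g h))))) (\b.(\c.b)))
Step 2: (\g.(\h.(((\b.(\c.b)) h) (g h))))
Step 3: (\g.(\h.((\c.h) (g h))))
Step 4: (\g.(\h.h))

Answer: (\g.(\h.h))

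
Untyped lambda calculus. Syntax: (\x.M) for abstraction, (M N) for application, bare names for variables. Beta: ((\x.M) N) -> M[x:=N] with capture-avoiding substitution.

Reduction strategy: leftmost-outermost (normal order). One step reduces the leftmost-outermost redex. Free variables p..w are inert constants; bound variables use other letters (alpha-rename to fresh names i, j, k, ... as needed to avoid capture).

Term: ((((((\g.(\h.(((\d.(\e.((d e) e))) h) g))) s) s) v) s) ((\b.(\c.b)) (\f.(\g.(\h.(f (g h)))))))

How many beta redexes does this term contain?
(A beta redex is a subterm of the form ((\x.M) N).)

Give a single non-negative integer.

Term: ((((((\g.(\h.(((\d.(\e.((d e) e))) h) g))) s) s) v) s) ((\b.(\c.b)) (\f.(\g.(\h.(f (g h)))))))
  Redex: ((\g.(\h.(((\d.(\e.((d e) e))) h) g))) s)
  Redex: ((\d.(\e.((d e) e))) h)
  Redex: ((\b.(\c.b)) (\f.(\g.(\h.(f (g h))))))
Total redexes: 3

Answer: 3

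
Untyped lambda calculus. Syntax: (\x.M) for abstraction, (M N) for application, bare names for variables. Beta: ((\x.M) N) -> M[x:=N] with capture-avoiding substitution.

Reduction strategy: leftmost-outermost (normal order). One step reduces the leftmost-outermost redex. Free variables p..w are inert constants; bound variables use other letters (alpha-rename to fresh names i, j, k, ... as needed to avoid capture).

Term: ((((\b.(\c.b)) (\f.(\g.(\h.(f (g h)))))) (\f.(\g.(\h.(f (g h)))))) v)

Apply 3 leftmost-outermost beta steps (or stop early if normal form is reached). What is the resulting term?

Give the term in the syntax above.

Answer: (\g.(\h.(v (g h))))

Derivation:
Step 0: ((((\b.(\c.b)) (\f.(\g.(\h.(f (g h)))))) (\f.(\g.(\h.(f (g h)))))) v)
Step 1: (((\c.(\f.(\g.(\h.(f (g h)))))) (\f.(\g.(\h.(f (g h)))))) v)
Step 2: ((\f.(\g.(\h.(f (g h))))) v)
Step 3: (\g.(\h.(v (g h))))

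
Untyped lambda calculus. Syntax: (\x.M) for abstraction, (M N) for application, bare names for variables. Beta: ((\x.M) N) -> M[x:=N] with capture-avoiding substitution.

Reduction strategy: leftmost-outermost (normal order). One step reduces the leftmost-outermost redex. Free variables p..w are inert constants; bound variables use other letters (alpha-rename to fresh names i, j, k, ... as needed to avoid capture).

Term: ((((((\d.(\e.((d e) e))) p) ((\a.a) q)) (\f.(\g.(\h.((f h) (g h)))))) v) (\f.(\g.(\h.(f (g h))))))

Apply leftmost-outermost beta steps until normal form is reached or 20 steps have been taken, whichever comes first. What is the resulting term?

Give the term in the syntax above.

Step 0: ((((((\d.(\e.((d e) e))) p) ((\a.a) q)) (\f.(\g.(\h.((f h) (g h)))))) v) (\f.(\g.(\h.(f (g h))))))
Step 1: (((((\e.((p e) e)) ((\a.a) q)) (\f.(\g.(\h.((f h) (g h)))))) v) (\f.(\g.(\h.(f (g h))))))
Step 2: (((((p ((\a.a) q)) ((\a.a) q)) (\f.(\g.(\h.((f h) (g h)))))) v) (\f.(\g.(\h.(f (g h))))))
Step 3: (((((p q) ((\a.a) q)) (\f.(\g.(\h.((f h) (g h)))))) v) (\f.(\g.(\h.(f (g h))))))
Step 4: (((((p q) q) (\f.(\g.(\h.((f h) (g h)))))) v) (\f.(\g.(\h.(f (g h))))))

Answer: (((((p q) q) (\f.(\g.(\h.((f h) (g h)))))) v) (\f.(\g.(\h.(f (g h))))))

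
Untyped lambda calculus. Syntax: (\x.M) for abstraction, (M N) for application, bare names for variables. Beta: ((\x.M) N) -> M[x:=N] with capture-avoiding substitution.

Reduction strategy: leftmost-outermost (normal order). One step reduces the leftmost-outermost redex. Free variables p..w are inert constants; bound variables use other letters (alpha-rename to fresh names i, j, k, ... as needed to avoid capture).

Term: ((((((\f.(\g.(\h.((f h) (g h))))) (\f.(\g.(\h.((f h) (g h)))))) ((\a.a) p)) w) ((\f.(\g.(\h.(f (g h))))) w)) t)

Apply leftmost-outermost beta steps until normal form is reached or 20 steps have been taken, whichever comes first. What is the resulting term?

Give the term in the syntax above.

Step 0: ((((((\f.(\g.(\h.((f h) (g h))))) (\f.(\g.(\h.((f h) (g h)))))) ((\a.a) p)) w) ((\f.(\g.(\h.(f (g h))))) w)) t)
Step 1: (((((\g.(\h.(((\f.(\g.(\h.((f h) (g h))))) h) (g h)))) ((\a.a) p)) w) ((\f.(\g.(\h.(f (g h))))) w)) t)
Step 2: ((((\h.(((\f.(\g.(\h.((f h) (g h))))) h) (((\a.a) p) h))) w) ((\f.(\g.(\h.(f (g h))))) w)) t)
Step 3: (((((\f.(\g.(\h.((f h) (g h))))) w) (((\a.a) p) w)) ((\f.(\g.(\h.(f (g h))))) w)) t)
Step 4: ((((\g.(\h.((w h) (g h)))) (((\a.a) p) w)) ((\f.(\g.(\h.(f (g h))))) w)) t)
Step 5: (((\h.((w h) ((((\a.a) p) w) h))) ((\f.(\g.(\h.(f (g h))))) w)) t)
Step 6: (((w ((\f.(\g.(\h.(f (g h))))) w)) ((((\a.a) p) w) ((\f.(\g.(\h.(f (g h))))) w))) t)
Step 7: (((w (\g.(\h.(w (g h))))) ((((\a.a) p) w) ((\f.(\g.(\h.(f (g h))))) w))) t)
Step 8: (((w (\g.(\h.(w (g h))))) ((p w) ((\f.(\g.(\h.(f (g h))))) w))) t)
Step 9: (((w (\g.(\h.(w (g h))))) ((p w) (\g.(\h.(w (g h)))))) t)

Answer: (((w (\g.(\h.(w (g h))))) ((p w) (\g.(\h.(w (g h)))))) t)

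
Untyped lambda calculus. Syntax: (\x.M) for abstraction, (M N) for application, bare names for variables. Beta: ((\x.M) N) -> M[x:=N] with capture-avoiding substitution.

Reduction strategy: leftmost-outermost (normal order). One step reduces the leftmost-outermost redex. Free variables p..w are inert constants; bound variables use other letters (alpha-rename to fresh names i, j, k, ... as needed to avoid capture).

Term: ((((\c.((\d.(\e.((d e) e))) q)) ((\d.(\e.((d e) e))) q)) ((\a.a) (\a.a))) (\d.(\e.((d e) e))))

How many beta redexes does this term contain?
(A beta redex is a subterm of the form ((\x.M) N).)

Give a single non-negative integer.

Term: ((((\c.((\d.(\e.((d e) e))) q)) ((\d.(\e.((d e) e))) q)) ((\a.a) (\a.a))) (\d.(\e.((d e) e))))
  Redex: ((\c.((\d.(\e.((d e) e))) q)) ((\d.(\e.((d e) e))) q))
  Redex: ((\d.(\e.((d e) e))) q)
  Redex: ((\d.(\e.((d e) e))) q)
  Redex: ((\a.a) (\a.a))
Total redexes: 4

Answer: 4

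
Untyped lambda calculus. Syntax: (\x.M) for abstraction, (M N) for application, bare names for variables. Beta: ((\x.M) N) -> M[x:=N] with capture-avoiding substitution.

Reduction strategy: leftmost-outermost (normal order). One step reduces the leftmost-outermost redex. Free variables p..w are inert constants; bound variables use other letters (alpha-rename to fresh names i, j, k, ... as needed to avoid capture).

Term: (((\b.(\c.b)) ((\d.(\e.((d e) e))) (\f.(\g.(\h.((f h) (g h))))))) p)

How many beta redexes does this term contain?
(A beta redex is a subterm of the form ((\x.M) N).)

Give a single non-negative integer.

Term: (((\b.(\c.b)) ((\d.(\e.((d e) e))) (\f.(\g.(\h.((f h) (g h))))))) p)
  Redex: ((\b.(\c.b)) ((\d.(\e.((d e) e))) (\f.(\g.(\h.((f h) (g h)))))))
  Redex: ((\d.(\e.((d e) e))) (\f.(\g.(\h.((f h) (g h))))))
Total redexes: 2

Answer: 2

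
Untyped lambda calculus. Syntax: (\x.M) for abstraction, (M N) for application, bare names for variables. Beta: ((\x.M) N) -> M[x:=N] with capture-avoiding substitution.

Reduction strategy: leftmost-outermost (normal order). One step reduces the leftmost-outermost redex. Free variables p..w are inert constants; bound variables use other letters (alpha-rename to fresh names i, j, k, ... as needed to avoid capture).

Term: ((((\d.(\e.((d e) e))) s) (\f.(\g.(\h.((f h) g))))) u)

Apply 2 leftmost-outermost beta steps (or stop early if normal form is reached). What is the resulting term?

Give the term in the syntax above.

Answer: (((s (\f.(\g.(\h.((f h) g))))) (\f.(\g.(\h.((f h) g))))) u)

Derivation:
Step 0: ((((\d.(\e.((d e) e))) s) (\f.(\g.(\h.((f h) g))))) u)
Step 1: (((\e.((s e) e)) (\f.(\g.(\h.((f h) g))))) u)
Step 2: (((s (\f.(\g.(\h.((f h) g))))) (\f.(\g.(\h.((f h) g))))) u)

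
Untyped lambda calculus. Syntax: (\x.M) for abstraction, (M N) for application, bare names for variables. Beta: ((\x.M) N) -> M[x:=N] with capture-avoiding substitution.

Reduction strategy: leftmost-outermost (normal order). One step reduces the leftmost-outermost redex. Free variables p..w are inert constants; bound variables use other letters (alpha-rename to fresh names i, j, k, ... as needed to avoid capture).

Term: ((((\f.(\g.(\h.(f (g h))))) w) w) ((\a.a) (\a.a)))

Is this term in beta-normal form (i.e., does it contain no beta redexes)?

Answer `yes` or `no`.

Term: ((((\f.(\g.(\h.(f (g h))))) w) w) ((\a.a) (\a.a)))
Found 2 beta redex(es).

Answer: no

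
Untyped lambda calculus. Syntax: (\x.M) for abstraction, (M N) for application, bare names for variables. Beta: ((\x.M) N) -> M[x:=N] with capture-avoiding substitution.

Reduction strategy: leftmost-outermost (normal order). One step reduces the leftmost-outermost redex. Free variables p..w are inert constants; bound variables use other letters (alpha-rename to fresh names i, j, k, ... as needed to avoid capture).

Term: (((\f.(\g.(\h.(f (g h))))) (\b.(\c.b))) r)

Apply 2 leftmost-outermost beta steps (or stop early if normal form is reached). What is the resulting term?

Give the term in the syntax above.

Step 0: (((\f.(\g.(\h.(f (g h))))) (\b.(\c.b))) r)
Step 1: ((\g.(\h.((\b.(\c.b)) (g h)))) r)
Step 2: (\h.((\b.(\c.b)) (r h)))

Answer: (\h.((\b.(\c.b)) (r h)))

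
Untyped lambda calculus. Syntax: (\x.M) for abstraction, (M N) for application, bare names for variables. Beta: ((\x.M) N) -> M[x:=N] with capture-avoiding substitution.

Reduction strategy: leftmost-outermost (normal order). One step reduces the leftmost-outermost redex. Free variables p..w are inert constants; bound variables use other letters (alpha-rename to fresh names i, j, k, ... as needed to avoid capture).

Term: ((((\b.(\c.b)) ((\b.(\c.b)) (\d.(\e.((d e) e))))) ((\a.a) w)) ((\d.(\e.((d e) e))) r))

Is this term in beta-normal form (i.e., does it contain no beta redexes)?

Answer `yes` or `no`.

Answer: no

Derivation:
Term: ((((\b.(\c.b)) ((\b.(\c.b)) (\d.(\e.((d e) e))))) ((\a.a) w)) ((\d.(\e.((d e) e))) r))
Found 4 beta redex(es).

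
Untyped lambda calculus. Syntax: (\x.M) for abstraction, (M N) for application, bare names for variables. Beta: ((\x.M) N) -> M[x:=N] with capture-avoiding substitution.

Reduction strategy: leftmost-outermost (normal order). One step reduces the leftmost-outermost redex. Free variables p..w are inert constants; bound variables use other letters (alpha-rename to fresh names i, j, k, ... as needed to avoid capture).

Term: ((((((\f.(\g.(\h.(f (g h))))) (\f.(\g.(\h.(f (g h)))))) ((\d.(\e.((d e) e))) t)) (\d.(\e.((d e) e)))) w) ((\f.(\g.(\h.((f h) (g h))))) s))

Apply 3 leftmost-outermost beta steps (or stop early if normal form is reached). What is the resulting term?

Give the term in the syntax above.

Step 0: ((((((\f.(\g.(\h.(f (g h))))) (\f.(\g.(\h.(f (g h)))))) ((\d.(\e.((d e) e))) t)) (\d.(\e.((d e) e)))) w) ((\f.(\g.(\h.((f h) (g h))))) s))
Step 1: (((((\g.(\h.((\f.(\g.(\h.(f (g h))))) (g h)))) ((\d.(\e.((d e) e))) t)) (\d.(\e.((d e) e)))) w) ((\f.(\g.(\h.((f h) (g h))))) s))
Step 2: ((((\h.((\f.(\g.(\h.(f (g h))))) (((\d.(\e.((d e) e))) t) h))) (\d.(\e.((d e) e)))) w) ((\f.(\g.(\h.((f h) (g h))))) s))
Step 3: ((((\f.(\g.(\h.(f (g h))))) (((\d.(\e.((d e) e))) t) (\d.(\e.((d e) e))))) w) ((\f.(\g.(\h.((f h) (g h))))) s))

Answer: ((((\f.(\g.(\h.(f (g h))))) (((\d.(\e.((d e) e))) t) (\d.(\e.((d e) e))))) w) ((\f.(\g.(\h.((f h) (g h))))) s))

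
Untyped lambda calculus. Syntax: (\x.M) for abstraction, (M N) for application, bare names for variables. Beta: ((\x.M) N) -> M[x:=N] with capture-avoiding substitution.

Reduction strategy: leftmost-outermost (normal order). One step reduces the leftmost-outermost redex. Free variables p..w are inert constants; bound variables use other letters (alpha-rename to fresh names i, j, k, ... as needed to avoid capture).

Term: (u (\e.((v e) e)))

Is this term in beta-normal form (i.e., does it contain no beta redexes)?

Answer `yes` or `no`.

Term: (u (\e.((v e) e)))
No beta redexes found.

Answer: yes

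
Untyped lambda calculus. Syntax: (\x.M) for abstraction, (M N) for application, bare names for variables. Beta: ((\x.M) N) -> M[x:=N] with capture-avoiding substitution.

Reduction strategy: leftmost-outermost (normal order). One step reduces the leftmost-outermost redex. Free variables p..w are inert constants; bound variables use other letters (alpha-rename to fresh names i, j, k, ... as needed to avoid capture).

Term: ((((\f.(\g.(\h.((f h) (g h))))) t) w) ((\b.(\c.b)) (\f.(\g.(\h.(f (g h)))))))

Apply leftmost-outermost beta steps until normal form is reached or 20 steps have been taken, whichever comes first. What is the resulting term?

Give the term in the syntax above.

Answer: ((t (\c.(\f.(\g.(\h.(f (g h))))))) (w (\c.(\f.(\g.(\h.(f (g h))))))))

Derivation:
Step 0: ((((\f.(\g.(\h.((f h) (g h))))) t) w) ((\b.(\c.b)) (\f.(\g.(\h.(f (g h)))))))
Step 1: (((\g.(\h.((t h) (g h)))) w) ((\b.(\c.b)) (\f.(\g.(\h.(f (g h)))))))
Step 2: ((\h.((t h) (w h))) ((\b.(\c.b)) (\f.(\g.(\h.(f (g h)))))))
Step 3: ((t ((\b.(\c.b)) (\f.(\g.(\h.(f (g h))))))) (w ((\b.(\c.b)) (\f.(\g.(\h.(f (g h))))))))
Step 4: ((t (\c.(\f.(\g.(\h.(f (g h))))))) (w ((\b.(\c.b)) (\f.(\g.(\h.(f (g h))))))))
Step 5: ((t (\c.(\f.(\g.(\h.(f (g h))))))) (w (\c.(\f.(\g.(\h.(f (g h))))))))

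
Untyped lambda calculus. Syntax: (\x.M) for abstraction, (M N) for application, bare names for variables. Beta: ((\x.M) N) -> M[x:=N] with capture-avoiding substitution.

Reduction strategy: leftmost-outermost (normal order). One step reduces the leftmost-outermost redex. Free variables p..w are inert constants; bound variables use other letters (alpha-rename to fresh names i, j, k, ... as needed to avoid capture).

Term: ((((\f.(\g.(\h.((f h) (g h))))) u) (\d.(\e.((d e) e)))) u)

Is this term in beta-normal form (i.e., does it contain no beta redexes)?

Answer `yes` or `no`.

Answer: no

Derivation:
Term: ((((\f.(\g.(\h.((f h) (g h))))) u) (\d.(\e.((d e) e)))) u)
Found 1 beta redex(es).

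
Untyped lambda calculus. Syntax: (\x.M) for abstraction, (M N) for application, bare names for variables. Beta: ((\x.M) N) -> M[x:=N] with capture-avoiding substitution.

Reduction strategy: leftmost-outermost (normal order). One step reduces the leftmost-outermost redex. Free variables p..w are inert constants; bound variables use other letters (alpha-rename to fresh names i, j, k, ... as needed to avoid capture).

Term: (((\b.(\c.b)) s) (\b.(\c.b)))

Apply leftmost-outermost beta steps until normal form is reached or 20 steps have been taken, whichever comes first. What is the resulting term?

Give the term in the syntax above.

Step 0: (((\b.(\c.b)) s) (\b.(\c.b)))
Step 1: ((\c.s) (\b.(\c.b)))
Step 2: s

Answer: s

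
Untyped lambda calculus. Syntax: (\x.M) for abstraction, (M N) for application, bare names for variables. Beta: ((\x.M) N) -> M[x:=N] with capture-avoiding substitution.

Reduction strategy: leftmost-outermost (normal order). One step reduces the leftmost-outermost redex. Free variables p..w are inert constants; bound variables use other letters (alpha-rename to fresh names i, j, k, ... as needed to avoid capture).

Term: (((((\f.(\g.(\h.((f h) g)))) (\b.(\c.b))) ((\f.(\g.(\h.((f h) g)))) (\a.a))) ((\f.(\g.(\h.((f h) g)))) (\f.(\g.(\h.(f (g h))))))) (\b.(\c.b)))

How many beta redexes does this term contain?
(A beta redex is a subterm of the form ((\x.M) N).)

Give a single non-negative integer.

Term: (((((\f.(\g.(\h.((f h) g)))) (\b.(\c.b))) ((\f.(\g.(\h.((f h) g)))) (\a.a))) ((\f.(\g.(\h.((f h) g)))) (\f.(\g.(\h.(f (g h))))))) (\b.(\c.b)))
  Redex: ((\f.(\g.(\h.((f h) g)))) (\b.(\c.b)))
  Redex: ((\f.(\g.(\h.((f h) g)))) (\a.a))
  Redex: ((\f.(\g.(\h.((f h) g)))) (\f.(\g.(\h.(f (g h))))))
Total redexes: 3

Answer: 3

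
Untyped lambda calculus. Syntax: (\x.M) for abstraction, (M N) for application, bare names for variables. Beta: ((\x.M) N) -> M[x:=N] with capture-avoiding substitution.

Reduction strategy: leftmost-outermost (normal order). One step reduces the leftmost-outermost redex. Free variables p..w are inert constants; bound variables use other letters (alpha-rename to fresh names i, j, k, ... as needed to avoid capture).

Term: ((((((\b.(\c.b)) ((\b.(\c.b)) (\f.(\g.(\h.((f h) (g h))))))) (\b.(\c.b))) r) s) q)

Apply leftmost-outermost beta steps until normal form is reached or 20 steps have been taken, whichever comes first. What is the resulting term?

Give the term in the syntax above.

Step 0: ((((((\b.(\c.b)) ((\b.(\c.b)) (\f.(\g.(\h.((f h) (g h))))))) (\b.(\c.b))) r) s) q)
Step 1: (((((\c.((\b.(\c.b)) (\f.(\g.(\h.((f h) (g h))))))) (\b.(\c.b))) r) s) q)
Step 2: (((((\b.(\c.b)) (\f.(\g.(\h.((f h) (g h)))))) r) s) q)
Step 3: ((((\c.(\f.(\g.(\h.((f h) (g h)))))) r) s) q)
Step 4: (((\f.(\g.(\h.((f h) (g h))))) s) q)
Step 5: ((\g.(\h.((s h) (g h)))) q)
Step 6: (\h.((s h) (q h)))

Answer: (\h.((s h) (q h)))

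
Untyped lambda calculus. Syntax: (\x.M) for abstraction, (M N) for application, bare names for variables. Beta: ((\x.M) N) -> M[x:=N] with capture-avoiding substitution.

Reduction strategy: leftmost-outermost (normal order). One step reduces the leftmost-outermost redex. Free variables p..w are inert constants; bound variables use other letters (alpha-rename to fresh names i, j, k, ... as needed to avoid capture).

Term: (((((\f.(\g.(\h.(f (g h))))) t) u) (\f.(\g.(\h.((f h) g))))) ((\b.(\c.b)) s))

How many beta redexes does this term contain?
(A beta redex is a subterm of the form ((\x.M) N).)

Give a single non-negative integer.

Term: (((((\f.(\g.(\h.(f (g h))))) t) u) (\f.(\g.(\h.((f h) g))))) ((\b.(\c.b)) s))
  Redex: ((\f.(\g.(\h.(f (g h))))) t)
  Redex: ((\b.(\c.b)) s)
Total redexes: 2

Answer: 2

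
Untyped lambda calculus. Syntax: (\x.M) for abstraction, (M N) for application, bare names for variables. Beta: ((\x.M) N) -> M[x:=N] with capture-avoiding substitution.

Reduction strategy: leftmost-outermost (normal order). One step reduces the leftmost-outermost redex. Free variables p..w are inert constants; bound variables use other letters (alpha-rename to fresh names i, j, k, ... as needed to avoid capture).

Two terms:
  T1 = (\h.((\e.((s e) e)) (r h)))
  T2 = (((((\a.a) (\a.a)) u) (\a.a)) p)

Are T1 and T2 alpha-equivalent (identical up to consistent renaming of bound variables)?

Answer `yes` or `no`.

Answer: no

Derivation:
Term 1: (\h.((\e.((s e) e)) (r h)))
Term 2: (((((\a.a) (\a.a)) u) (\a.a)) p)
Alpha-equivalence: compare structure up to binder renaming.
Result: False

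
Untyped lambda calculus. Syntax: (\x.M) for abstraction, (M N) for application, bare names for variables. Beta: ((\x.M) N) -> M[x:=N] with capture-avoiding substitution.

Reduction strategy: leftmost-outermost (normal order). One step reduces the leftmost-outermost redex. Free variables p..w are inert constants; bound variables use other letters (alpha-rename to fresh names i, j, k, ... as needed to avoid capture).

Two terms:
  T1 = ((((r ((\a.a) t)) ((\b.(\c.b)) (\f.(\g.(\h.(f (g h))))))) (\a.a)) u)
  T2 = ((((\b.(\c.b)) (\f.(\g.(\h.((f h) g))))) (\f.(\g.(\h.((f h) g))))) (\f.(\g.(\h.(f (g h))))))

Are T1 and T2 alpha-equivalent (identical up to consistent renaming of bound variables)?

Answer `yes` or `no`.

Term 1: ((((r ((\a.a) t)) ((\b.(\c.b)) (\f.(\g.(\h.(f (g h))))))) (\a.a)) u)
Term 2: ((((\b.(\c.b)) (\f.(\g.(\h.((f h) g))))) (\f.(\g.(\h.((f h) g))))) (\f.(\g.(\h.(f (g h))))))
Alpha-equivalence: compare structure up to binder renaming.
Result: False

Answer: no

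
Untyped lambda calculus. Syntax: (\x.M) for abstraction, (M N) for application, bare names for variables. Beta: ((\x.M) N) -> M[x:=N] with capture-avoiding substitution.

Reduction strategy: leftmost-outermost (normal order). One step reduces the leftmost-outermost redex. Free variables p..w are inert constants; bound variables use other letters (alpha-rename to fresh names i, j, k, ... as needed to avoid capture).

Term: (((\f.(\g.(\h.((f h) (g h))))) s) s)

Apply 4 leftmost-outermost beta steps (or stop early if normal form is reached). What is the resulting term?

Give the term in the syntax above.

Step 0: (((\f.(\g.(\h.((f h) (g h))))) s) s)
Step 1: ((\g.(\h.((s h) (g h)))) s)
Step 2: (\h.((s h) (s h)))
Step 3: (normal form reached)

Answer: (\h.((s h) (s h)))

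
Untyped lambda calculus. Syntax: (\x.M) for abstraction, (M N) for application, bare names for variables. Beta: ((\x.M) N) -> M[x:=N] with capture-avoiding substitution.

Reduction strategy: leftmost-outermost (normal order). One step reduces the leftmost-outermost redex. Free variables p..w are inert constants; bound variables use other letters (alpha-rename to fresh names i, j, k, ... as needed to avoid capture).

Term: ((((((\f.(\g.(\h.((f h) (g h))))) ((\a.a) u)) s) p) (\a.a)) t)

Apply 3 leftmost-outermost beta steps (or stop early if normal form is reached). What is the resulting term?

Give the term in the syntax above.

Answer: ((((((\a.a) u) p) (s p)) (\a.a)) t)

Derivation:
Step 0: ((((((\f.(\g.(\h.((f h) (g h))))) ((\a.a) u)) s) p) (\a.a)) t)
Step 1: (((((\g.(\h.((((\a.a) u) h) (g h)))) s) p) (\a.a)) t)
Step 2: ((((\h.((((\a.a) u) h) (s h))) p) (\a.a)) t)
Step 3: ((((((\a.a) u) p) (s p)) (\a.a)) t)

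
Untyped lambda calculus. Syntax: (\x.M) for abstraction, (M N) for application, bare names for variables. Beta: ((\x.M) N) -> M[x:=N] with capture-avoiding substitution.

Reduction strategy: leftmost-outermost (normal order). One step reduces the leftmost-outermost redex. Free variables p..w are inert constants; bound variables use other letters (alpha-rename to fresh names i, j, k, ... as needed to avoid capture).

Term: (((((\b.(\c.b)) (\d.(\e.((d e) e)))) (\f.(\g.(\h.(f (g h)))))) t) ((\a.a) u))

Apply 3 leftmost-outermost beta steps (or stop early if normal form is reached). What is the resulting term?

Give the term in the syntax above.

Answer: ((\e.((t e) e)) ((\a.a) u))

Derivation:
Step 0: (((((\b.(\c.b)) (\d.(\e.((d e) e)))) (\f.(\g.(\h.(f (g h)))))) t) ((\a.a) u))
Step 1: ((((\c.(\d.(\e.((d e) e)))) (\f.(\g.(\h.(f (g h)))))) t) ((\a.a) u))
Step 2: (((\d.(\e.((d e) e))) t) ((\a.a) u))
Step 3: ((\e.((t e) e)) ((\a.a) u))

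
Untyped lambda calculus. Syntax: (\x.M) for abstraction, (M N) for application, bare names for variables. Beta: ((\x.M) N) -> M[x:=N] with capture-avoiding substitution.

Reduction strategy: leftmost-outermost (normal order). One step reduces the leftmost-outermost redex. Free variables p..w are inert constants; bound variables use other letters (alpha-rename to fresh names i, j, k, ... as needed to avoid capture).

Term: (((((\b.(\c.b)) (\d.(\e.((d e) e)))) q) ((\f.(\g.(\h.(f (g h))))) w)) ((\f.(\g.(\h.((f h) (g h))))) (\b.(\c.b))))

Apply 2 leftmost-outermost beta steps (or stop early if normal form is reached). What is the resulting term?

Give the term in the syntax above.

Answer: (((\d.(\e.((d e) e))) ((\f.(\g.(\h.(f (g h))))) w)) ((\f.(\g.(\h.((f h) (g h))))) (\b.(\c.b))))

Derivation:
Step 0: (((((\b.(\c.b)) (\d.(\e.((d e) e)))) q) ((\f.(\g.(\h.(f (g h))))) w)) ((\f.(\g.(\h.((f h) (g h))))) (\b.(\c.b))))
Step 1: ((((\c.(\d.(\e.((d e) e)))) q) ((\f.(\g.(\h.(f (g h))))) w)) ((\f.(\g.(\h.((f h) (g h))))) (\b.(\c.b))))
Step 2: (((\d.(\e.((d e) e))) ((\f.(\g.(\h.(f (g h))))) w)) ((\f.(\g.(\h.((f h) (g h))))) (\b.(\c.b))))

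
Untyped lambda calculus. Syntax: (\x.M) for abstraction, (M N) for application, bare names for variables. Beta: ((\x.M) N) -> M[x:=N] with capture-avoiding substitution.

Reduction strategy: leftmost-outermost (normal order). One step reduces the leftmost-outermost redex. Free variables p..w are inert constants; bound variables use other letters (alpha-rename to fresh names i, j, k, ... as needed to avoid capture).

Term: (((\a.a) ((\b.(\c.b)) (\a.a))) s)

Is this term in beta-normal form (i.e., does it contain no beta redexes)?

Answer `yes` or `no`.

Answer: no

Derivation:
Term: (((\a.a) ((\b.(\c.b)) (\a.a))) s)
Found 2 beta redex(es).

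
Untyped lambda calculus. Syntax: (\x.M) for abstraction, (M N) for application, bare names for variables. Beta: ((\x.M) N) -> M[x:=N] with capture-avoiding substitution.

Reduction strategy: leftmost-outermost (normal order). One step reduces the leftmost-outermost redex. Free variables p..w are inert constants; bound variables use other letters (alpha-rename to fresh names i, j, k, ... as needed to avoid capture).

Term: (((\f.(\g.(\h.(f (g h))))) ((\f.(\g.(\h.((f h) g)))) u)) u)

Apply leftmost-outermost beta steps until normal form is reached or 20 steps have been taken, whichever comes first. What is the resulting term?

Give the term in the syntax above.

Step 0: (((\f.(\g.(\h.(f (g h))))) ((\f.(\g.(\h.((f h) g)))) u)) u)
Step 1: ((\g.(\h.(((\f.(\g.(\h.((f h) g)))) u) (g h)))) u)
Step 2: (\h.(((\f.(\g.(\h.((f h) g)))) u) (u h)))
Step 3: (\h.((\g.(\h.((u h) g))) (u h)))
Step 4: (\h.(\i.((u i) (u h))))

Answer: (\h.(\i.((u i) (u h))))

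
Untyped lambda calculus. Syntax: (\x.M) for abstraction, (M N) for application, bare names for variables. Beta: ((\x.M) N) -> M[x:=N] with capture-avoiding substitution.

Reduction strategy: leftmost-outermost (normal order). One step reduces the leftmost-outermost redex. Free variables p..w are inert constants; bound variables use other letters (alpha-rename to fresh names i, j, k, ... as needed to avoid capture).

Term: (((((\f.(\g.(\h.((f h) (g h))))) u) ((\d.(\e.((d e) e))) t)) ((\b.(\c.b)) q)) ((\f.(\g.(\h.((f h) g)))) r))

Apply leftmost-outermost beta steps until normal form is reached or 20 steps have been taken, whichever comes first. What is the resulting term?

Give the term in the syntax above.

Step 0: (((((\f.(\g.(\h.((f h) (g h))))) u) ((\d.(\e.((d e) e))) t)) ((\b.(\c.b)) q)) ((\f.(\g.(\h.((f h) g)))) r))
Step 1: ((((\g.(\h.((u h) (g h)))) ((\d.(\e.((d e) e))) t)) ((\b.(\c.b)) q)) ((\f.(\g.(\h.((f h) g)))) r))
Step 2: (((\h.((u h) (((\d.(\e.((d e) e))) t) h))) ((\b.(\c.b)) q)) ((\f.(\g.(\h.((f h) g)))) r))
Step 3: (((u ((\b.(\c.b)) q)) (((\d.(\e.((d e) e))) t) ((\b.(\c.b)) q))) ((\f.(\g.(\h.((f h) g)))) r))
Step 4: (((u (\c.q)) (((\d.(\e.((d e) e))) t) ((\b.(\c.b)) q))) ((\f.(\g.(\h.((f h) g)))) r))
Step 5: (((u (\c.q)) ((\e.((t e) e)) ((\b.(\c.b)) q))) ((\f.(\g.(\h.((f h) g)))) r))
Step 6: (((u (\c.q)) ((t ((\b.(\c.b)) q)) ((\b.(\c.b)) q))) ((\f.(\g.(\h.((f h) g)))) r))
Step 7: (((u (\c.q)) ((t (\c.q)) ((\b.(\c.b)) q))) ((\f.(\g.(\h.((f h) g)))) r))
Step 8: (((u (\c.q)) ((t (\c.q)) (\c.q))) ((\f.(\g.(\h.((f h) g)))) r))
Step 9: (((u (\c.q)) ((t (\c.q)) (\c.q))) (\g.(\h.((r h) g))))

Answer: (((u (\c.q)) ((t (\c.q)) (\c.q))) (\g.(\h.((r h) g))))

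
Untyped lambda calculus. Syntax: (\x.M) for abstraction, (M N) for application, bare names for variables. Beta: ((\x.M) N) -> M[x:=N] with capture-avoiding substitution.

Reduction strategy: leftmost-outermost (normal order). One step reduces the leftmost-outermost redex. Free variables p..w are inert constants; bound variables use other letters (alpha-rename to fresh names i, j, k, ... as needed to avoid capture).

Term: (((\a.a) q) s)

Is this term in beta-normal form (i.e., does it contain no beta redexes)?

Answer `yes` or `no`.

Term: (((\a.a) q) s)
Found 1 beta redex(es).

Answer: no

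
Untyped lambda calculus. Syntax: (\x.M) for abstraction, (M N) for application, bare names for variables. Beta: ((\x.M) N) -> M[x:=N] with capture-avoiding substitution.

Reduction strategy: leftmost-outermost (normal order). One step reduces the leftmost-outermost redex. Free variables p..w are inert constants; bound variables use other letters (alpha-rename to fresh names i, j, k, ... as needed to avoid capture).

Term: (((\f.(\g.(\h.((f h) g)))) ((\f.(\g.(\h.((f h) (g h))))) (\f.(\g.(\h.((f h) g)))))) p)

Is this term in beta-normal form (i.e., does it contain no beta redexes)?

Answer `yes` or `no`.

Term: (((\f.(\g.(\h.((f h) g)))) ((\f.(\g.(\h.((f h) (g h))))) (\f.(\g.(\h.((f h) g)))))) p)
Found 2 beta redex(es).

Answer: no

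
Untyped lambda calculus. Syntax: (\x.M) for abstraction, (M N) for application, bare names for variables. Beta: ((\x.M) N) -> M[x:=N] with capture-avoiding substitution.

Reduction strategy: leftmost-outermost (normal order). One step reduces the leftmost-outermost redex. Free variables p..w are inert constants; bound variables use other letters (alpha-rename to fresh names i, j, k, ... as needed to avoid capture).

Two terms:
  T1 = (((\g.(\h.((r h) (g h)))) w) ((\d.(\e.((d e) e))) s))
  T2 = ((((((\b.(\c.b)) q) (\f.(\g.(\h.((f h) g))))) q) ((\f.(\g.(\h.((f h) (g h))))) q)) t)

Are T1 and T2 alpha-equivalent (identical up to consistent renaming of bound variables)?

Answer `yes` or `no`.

Answer: no

Derivation:
Term 1: (((\g.(\h.((r h) (g h)))) w) ((\d.(\e.((d e) e))) s))
Term 2: ((((((\b.(\c.b)) q) (\f.(\g.(\h.((f h) g))))) q) ((\f.(\g.(\h.((f h) (g h))))) q)) t)
Alpha-equivalence: compare structure up to binder renaming.
Result: False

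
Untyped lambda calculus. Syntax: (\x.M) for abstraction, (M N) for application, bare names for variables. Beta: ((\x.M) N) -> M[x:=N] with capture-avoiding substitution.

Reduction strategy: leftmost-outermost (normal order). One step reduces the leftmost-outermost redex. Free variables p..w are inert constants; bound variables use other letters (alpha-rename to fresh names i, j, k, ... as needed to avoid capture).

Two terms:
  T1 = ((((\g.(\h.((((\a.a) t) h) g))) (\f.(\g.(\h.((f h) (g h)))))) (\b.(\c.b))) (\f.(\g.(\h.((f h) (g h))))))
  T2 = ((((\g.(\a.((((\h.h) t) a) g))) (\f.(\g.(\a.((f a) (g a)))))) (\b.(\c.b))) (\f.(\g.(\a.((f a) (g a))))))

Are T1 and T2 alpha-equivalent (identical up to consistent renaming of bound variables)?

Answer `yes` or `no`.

Answer: yes

Derivation:
Term 1: ((((\g.(\h.((((\a.a) t) h) g))) (\f.(\g.(\h.((f h) (g h)))))) (\b.(\c.b))) (\f.(\g.(\h.((f h) (g h))))))
Term 2: ((((\g.(\a.((((\h.h) t) a) g))) (\f.(\g.(\a.((f a) (g a)))))) (\b.(\c.b))) (\f.(\g.(\a.((f a) (g a))))))
Alpha-equivalence: compare structure up to binder renaming.
Result: True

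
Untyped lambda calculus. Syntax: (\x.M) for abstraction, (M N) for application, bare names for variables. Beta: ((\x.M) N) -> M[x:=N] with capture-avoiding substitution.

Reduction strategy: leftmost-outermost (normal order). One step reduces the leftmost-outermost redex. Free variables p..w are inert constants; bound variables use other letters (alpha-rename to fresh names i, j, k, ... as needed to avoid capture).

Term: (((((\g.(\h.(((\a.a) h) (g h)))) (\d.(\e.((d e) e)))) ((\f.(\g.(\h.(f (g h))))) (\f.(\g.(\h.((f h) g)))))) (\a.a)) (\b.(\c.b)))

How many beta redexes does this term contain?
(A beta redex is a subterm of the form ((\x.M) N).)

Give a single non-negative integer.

Answer: 3

Derivation:
Term: (((((\g.(\h.(((\a.a) h) (g h)))) (\d.(\e.((d e) e)))) ((\f.(\g.(\h.(f (g h))))) (\f.(\g.(\h.((f h) g)))))) (\a.a)) (\b.(\c.b)))
  Redex: ((\g.(\h.(((\a.a) h) (g h)))) (\d.(\e.((d e) e))))
  Redex: ((\a.a) h)
  Redex: ((\f.(\g.(\h.(f (g h))))) (\f.(\g.(\h.((f h) g)))))
Total redexes: 3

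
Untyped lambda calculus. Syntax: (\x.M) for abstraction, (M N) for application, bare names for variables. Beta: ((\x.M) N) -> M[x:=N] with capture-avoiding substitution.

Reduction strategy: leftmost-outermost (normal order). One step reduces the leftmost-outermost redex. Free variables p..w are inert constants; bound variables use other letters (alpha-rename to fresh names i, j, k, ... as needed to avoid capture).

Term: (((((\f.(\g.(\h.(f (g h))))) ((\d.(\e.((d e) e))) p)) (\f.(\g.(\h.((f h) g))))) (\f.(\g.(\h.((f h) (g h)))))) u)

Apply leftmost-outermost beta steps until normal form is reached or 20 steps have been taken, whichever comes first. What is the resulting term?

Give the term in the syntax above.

Step 0: (((((\f.(\g.(\h.(f (g h))))) ((\d.(\e.((d e) e))) p)) (\f.(\g.(\h.((f h) g))))) (\f.(\g.(\h.((f h) (g h)))))) u)
Step 1: ((((\g.(\h.(((\d.(\e.((d e) e))) p) (g h)))) (\f.(\g.(\h.((f h) g))))) (\f.(\g.(\h.((f h) (g h)))))) u)
Step 2: (((\h.(((\d.(\e.((d e) e))) p) ((\f.(\g.(\h.((f h) g)))) h))) (\f.(\g.(\h.((f h) (g h)))))) u)
Step 3: ((((\d.(\e.((d e) e))) p) ((\f.(\g.(\h.((f h) g)))) (\f.(\g.(\h.((f h) (g h))))))) u)
Step 4: (((\e.((p e) e)) ((\f.(\g.(\h.((f h) g)))) (\f.(\g.(\h.((f h) (g h))))))) u)
Step 5: (((p ((\f.(\g.(\h.((f h) g)))) (\f.(\g.(\h.((f h) (g h))))))) ((\f.(\g.(\h.((f h) g)))) (\f.(\g.(\h.((f h) (g h))))))) u)
Step 6: (((p (\g.(\h.(((\f.(\g.(\h.((f h) (g h))))) h) g)))) ((\f.(\g.(\h.((f h) g)))) (\f.(\g.(\h.((f h) (g h))))))) u)
Step 7: (((p (\g.(\h.((\g.(\i.((h i) (g i)))) g)))) ((\f.(\g.(\h.((f h) g)))) (\f.(\g.(\h.((f h) (g h))))))) u)
Step 8: (((p (\g.(\h.(\i.((h i) (g i)))))) ((\f.(\g.(\h.((f h) g)))) (\f.(\g.(\h.((f h) (g h))))))) u)
Step 9: (((p (\g.(\h.(\i.((h i) (g i)))))) (\g.(\h.(((\f.(\g.(\h.((f h) (g h))))) h) g)))) u)
Step 10: (((p (\g.(\h.(\i.((h i) (g i)))))) (\g.(\h.((\g.(\i.((h i) (g i)))) g)))) u)
Step 11: (((p (\g.(\h.(\i.((h i) (g i)))))) (\g.(\h.(\i.((h i) (g i)))))) u)

Answer: (((p (\g.(\h.(\i.((h i) (g i)))))) (\g.(\h.(\i.((h i) (g i)))))) u)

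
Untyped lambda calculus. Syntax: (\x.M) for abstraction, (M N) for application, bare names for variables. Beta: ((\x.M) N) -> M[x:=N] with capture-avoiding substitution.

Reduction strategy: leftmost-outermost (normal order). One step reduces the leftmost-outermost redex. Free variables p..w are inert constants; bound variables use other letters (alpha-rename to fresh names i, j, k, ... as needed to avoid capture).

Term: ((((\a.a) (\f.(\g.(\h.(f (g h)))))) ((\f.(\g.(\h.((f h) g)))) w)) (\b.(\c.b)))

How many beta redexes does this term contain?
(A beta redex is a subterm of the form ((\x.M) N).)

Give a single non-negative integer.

Answer: 2

Derivation:
Term: ((((\a.a) (\f.(\g.(\h.(f (g h)))))) ((\f.(\g.(\h.((f h) g)))) w)) (\b.(\c.b)))
  Redex: ((\a.a) (\f.(\g.(\h.(f (g h))))))
  Redex: ((\f.(\g.(\h.((f h) g)))) w)
Total redexes: 2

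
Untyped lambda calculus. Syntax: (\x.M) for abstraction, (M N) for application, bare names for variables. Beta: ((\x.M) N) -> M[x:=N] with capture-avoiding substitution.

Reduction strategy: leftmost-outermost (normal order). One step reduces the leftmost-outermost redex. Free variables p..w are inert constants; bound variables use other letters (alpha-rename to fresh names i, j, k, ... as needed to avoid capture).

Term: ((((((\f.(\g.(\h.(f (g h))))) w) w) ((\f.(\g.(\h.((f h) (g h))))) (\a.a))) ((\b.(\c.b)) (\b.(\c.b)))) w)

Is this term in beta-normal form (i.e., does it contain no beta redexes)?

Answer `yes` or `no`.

Term: ((((((\f.(\g.(\h.(f (g h))))) w) w) ((\f.(\g.(\h.((f h) (g h))))) (\a.a))) ((\b.(\c.b)) (\b.(\c.b)))) w)
Found 3 beta redex(es).

Answer: no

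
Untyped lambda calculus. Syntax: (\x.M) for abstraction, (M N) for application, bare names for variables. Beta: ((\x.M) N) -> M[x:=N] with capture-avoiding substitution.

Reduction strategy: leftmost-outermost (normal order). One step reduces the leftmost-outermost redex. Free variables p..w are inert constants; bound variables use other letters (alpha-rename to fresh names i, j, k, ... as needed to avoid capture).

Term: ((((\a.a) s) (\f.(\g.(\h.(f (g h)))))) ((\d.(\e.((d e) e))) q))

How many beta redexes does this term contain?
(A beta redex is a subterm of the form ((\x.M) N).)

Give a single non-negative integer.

Term: ((((\a.a) s) (\f.(\g.(\h.(f (g h)))))) ((\d.(\e.((d e) e))) q))
  Redex: ((\a.a) s)
  Redex: ((\d.(\e.((d e) e))) q)
Total redexes: 2

Answer: 2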